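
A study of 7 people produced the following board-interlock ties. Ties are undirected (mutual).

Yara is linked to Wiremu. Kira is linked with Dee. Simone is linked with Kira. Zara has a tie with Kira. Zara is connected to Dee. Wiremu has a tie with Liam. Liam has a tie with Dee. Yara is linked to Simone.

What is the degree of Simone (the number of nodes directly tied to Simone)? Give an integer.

Simone is directly tied to Kira and Yara. That is 2 neighbors, so the degree of Simone is 2.

2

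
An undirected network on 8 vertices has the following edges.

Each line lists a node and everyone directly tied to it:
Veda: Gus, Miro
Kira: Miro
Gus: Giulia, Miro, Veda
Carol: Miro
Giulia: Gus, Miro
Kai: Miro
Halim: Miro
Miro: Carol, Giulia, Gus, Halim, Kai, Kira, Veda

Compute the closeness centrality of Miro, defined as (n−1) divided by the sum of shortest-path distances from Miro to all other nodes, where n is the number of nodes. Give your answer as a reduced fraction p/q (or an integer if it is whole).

1

Distances from Miro: Carol:1, Giulia:1, Gus:1, Halim:1, Kai:1, Kira:1, Veda:1. Sum = 7.
n = 8, so closeness = 7/7 = 1.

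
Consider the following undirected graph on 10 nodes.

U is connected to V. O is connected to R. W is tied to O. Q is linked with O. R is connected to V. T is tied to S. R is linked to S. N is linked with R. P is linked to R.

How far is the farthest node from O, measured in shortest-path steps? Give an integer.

3

Distances from O: N:2, P:2, Q:1, R:1, S:2, T:3, U:3, V:2, W:1.
The largest is 3 (to T and U), so the eccentricity of O is 3.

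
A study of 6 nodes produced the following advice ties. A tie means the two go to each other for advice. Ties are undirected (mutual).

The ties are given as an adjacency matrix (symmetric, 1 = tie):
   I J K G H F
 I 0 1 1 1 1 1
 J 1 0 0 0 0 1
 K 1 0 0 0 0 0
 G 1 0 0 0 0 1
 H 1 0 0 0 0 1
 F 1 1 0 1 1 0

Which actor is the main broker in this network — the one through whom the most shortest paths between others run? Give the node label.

Unnormalized betweenness of each node: F:3/2, G:0, H:0, I:11/2, J:0, K:0.
I has the largest value, 11/2, making it the main broker — the node through which the most shortest paths run.

I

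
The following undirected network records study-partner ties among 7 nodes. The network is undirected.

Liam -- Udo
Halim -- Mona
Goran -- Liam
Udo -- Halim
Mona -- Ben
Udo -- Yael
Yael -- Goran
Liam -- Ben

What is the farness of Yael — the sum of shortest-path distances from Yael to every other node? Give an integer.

Distances from Yael: Ben:3, Goran:1, Halim:2, Liam:2, Mona:3, Udo:1.
Sum = 3 + 1 + 2 + 2 + 3 + 1 = 12.

12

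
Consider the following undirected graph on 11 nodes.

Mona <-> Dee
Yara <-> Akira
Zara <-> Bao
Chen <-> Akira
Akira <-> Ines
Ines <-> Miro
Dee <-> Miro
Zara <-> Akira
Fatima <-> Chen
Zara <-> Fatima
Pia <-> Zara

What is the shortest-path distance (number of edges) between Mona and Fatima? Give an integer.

One shortest route is Mona – Dee – Miro – Ines – Akira – Chen – Fatima, which uses 6 edges, and at distance 5 from Mona we only reach {Chen, Yara, Zara}, which does not include Fatima. So d(Mona,Fatima) = 6.

6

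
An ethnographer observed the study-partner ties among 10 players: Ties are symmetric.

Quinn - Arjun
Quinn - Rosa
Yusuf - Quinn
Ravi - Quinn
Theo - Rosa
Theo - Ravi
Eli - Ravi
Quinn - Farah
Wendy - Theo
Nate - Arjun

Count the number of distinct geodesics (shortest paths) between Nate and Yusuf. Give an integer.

1

The shortest distance is 3, and the only length-3 path is Nate–Arjun–Quinn–Yusuf. So there is exactly 1 shortest path.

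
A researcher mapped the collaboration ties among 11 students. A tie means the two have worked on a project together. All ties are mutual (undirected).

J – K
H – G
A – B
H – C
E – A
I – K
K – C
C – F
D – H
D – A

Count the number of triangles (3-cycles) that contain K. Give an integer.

K's neighbors are C, I, and J, but none of them are tied to each other, so no triangle contains K.

0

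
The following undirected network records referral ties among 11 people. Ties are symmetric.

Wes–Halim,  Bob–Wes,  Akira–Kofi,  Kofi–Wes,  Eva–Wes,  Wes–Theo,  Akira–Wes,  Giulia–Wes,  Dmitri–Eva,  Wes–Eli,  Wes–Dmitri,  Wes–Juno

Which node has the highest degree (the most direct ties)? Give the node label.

Wes

Degrees — Akira:2, Bob:1, Dmitri:2, Eli:1, Eva:2, Giulia:1, Halim:1, Juno:1, Kofi:2, Theo:1, Wes:10.
The maximum is 10, attained only by Wes.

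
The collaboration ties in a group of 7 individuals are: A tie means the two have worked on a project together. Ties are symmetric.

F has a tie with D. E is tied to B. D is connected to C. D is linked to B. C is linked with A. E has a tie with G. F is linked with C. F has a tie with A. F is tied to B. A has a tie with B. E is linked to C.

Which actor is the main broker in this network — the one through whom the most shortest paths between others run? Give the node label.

E

Unnormalized betweenness of each node: A:1/4, B:10/3, C:10/3, D:1/4, E:21/4, F:7/12, G:0.
E has the largest value, 21/4, making it the main broker — the node through which the most shortest paths run.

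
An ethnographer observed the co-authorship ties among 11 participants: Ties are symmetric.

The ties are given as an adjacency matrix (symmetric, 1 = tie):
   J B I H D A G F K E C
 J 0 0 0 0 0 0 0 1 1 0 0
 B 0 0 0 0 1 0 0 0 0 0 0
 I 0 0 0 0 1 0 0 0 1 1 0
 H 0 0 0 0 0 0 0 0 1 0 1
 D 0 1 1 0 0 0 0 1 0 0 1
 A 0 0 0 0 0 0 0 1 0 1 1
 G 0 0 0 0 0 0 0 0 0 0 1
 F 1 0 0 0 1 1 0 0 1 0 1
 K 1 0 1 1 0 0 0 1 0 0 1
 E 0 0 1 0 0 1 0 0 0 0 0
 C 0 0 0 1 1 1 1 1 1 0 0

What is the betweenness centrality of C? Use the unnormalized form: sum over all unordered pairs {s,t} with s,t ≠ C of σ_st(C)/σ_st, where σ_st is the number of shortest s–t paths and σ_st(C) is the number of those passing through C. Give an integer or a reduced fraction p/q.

Pairs whose geodesics pass through C — J–G: 2/2; B–H: 1; B–A: 1/2; B–G: 1; B–K: 1/3; I–G: 2/2; H–D: 1; H–A: 1; H–G: 1; H–F: 1/2; H–E: 1/2; D–A: 1/2; D–G: 1; D–K: 1/3 … (+5 more pairs).
All other pairs contribute 0.
Summing the contributions gives betweenness(C) = 91/6.

91/6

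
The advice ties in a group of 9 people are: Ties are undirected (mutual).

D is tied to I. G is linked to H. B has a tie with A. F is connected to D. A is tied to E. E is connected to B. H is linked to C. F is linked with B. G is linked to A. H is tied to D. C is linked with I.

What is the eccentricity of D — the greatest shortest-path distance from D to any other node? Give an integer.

3

Distances from D: A:3, B:2, C:2, E:3, F:1, G:2, H:1, I:1.
The largest is 3 (to E and A), so the eccentricity of D is 3.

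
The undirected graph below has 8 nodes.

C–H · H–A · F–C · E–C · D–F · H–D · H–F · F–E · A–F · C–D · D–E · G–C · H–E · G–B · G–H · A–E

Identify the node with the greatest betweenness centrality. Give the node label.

G

Unnormalized betweenness of each node: A:0, B:0, C:3, D:0, E:2/3, F:2/3, G:6, H:17/3.
G has the largest value, 6, making it the main broker — the node through which the most shortest paths run.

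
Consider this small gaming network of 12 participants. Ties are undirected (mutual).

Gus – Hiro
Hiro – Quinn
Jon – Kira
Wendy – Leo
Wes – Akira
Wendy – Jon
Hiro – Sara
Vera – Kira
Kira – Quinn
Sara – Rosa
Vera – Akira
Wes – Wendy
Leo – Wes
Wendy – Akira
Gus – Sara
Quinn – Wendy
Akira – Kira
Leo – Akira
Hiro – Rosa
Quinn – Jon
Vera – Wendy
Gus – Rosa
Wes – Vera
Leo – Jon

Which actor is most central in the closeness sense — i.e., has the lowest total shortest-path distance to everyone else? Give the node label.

Quinn

Farness (sum of distances to all others) for each node — Akira:24, Gus:30, Hiro:22, Jon:21, Kira:21, Leo:25, Quinn:18, Rosa:30, Sara:30, Vera:25, Wendy:19, Wes:25.
The smallest farness is 18, for Quinn, so Quinn has the highest closeness.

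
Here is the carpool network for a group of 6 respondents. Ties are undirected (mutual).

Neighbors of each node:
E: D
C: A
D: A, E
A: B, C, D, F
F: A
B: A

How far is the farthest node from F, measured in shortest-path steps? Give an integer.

Distances from F: A:1, B:2, C:2, D:2, E:3.
The largest is 3 (to E), so the eccentricity of F is 3.

3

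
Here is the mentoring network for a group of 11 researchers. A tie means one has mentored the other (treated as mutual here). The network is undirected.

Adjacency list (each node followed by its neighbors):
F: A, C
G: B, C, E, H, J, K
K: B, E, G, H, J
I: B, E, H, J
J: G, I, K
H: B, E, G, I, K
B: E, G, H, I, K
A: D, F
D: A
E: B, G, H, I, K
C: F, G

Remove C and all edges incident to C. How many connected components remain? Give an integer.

Without C, the remaining ties split the others into: {B, E, G, H, I, J, K}; {A, D, F}.
That's 2 separate components.

2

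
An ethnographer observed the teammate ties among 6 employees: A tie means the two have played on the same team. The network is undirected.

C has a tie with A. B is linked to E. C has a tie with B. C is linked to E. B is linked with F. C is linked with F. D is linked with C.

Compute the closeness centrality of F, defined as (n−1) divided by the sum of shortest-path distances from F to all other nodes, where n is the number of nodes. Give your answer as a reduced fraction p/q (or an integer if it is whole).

Distances from F: A:2, B:1, C:1, D:2, E:2. Sum = 8.
n = 6, so closeness = 5/8.

5/8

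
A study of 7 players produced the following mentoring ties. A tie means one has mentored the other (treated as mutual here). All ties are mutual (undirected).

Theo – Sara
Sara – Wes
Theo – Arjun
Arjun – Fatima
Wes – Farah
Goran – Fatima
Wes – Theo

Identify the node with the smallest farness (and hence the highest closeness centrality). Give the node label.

Theo

Farness (sum of distances to all others) for each node — Arjun:11, Farah:17, Fatima:14, Goran:19, Sara:13, Theo:10, Wes:12.
The smallest farness is 10, for Theo, so Theo has the highest closeness.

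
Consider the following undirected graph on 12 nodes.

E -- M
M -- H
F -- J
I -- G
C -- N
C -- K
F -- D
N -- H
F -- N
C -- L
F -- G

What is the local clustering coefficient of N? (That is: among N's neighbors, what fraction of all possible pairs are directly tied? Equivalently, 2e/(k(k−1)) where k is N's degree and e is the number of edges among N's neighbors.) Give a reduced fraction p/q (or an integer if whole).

0

N's neighbors: C, F, and H (k = 3).
Possible neighbor pairs: C(3,2) = 3. Edges among them: none → e = 0.
Clustering(N) = 0/3 = 0.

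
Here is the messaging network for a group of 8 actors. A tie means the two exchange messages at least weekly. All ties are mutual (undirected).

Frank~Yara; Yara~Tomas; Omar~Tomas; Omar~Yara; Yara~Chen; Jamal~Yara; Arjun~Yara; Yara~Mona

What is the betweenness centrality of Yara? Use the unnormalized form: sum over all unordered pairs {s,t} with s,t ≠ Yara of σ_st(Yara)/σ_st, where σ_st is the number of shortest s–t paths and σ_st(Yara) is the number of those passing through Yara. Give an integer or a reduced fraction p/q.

20

Pairs whose geodesics pass through Yara — Jamal–Mona: 1; Jamal–Frank: 1; Jamal–Omar: 1; Jamal–Tomas: 1; Jamal–Arjun: 1; Jamal–Chen: 1; Mona–Frank: 1; Mona–Omar: 1; Mona–Tomas: 1; Mona–Arjun: 1; Mona–Chen: 1; Frank–Omar: 1; Frank–Tomas: 1; Frank–Arjun: 1 … (+6 more pairs).
All other pairs contribute 0.
Summing the contributions gives betweenness(Yara) = 20.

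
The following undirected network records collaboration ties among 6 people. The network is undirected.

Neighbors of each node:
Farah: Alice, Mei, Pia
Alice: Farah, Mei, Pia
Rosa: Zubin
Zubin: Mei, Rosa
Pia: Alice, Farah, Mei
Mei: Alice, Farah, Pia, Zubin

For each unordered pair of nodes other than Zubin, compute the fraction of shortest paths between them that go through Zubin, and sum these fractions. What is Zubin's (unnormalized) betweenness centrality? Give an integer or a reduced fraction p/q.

Pairs whose geodesics pass through Zubin — Rosa–Alice: 1; Rosa–Pia: 1; Rosa–Mei: 1; Rosa–Farah: 1.
All other pairs contribute 0.
Summing the contributions gives betweenness(Zubin) = 4.

4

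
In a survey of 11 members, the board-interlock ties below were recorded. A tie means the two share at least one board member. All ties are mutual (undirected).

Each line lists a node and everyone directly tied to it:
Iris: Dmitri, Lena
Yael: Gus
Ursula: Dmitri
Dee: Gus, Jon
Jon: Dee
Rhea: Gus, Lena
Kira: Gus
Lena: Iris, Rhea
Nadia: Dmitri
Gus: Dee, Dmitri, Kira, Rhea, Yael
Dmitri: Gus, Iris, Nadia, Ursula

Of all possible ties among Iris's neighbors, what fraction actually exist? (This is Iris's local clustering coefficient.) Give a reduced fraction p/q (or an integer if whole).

Iris's neighbors: Dmitri and Lena (k = 2).
Possible neighbor pairs: C(2,2) = 1. Edges among them: none → e = 0.
Clustering(Iris) = 0/1.

0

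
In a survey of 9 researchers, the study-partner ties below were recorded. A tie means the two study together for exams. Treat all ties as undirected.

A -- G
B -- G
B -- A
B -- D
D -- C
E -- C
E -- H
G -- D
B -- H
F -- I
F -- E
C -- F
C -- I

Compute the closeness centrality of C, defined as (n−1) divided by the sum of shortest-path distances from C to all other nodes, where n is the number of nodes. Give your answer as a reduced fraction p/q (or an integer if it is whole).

Distances from C: A:3, B:2, D:1, E:1, F:1, G:2, H:2, I:1. Sum = 13.
n = 9, so closeness = 8/13.

8/13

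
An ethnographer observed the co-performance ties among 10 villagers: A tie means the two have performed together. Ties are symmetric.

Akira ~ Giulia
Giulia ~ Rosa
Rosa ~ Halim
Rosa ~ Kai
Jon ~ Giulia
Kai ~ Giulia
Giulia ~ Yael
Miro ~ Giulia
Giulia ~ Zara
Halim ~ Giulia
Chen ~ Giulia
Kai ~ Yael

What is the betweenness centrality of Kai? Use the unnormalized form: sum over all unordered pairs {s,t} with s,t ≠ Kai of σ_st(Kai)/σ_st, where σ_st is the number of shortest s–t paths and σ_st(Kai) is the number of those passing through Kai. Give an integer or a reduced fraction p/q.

Pairs whose geodesics pass through Kai — Rosa–Yael: 1/2.
All other pairs contribute 0.
Summing the contributions gives betweenness(Kai) = 1/2.

1/2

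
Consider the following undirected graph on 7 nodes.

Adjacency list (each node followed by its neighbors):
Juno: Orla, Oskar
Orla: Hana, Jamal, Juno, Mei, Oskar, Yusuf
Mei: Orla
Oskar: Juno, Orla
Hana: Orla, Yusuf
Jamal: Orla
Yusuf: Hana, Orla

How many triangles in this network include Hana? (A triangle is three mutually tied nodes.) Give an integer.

1

Hana's neighbors: Orla and Yusuf.
Neighbor pairs that are themselves tied: Hana–Orla–Yusuf. Each forms one triangle with Hana, for 1 in total.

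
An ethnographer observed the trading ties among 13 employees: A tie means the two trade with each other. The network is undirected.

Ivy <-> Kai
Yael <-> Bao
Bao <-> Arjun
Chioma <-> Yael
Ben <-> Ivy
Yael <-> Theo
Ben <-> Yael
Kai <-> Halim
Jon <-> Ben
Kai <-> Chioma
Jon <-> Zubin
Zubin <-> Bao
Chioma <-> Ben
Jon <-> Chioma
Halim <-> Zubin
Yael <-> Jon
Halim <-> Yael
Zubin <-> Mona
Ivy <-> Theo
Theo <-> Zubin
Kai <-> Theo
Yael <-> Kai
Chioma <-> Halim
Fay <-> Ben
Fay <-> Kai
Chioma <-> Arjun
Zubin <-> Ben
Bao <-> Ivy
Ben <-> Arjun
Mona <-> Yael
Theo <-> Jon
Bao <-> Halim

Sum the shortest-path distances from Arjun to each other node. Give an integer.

23

Distances from Arjun: Bao:1, Ben:1, Chioma:1, Fay:2, Halim:2, Ivy:2, Jon:2, Kai:2, Mona:3, Theo:3, Yael:2, Zubin:2.
Sum = 1 + 1 + 1 + 2 + 2 + 2 + 2 + 2 + 3 + 3 + 2 + 2 = 23.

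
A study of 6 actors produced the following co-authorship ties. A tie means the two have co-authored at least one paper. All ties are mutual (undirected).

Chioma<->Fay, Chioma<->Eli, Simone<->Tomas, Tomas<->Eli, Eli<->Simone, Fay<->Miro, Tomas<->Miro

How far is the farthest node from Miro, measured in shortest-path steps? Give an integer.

2

Distances from Miro: Chioma:2, Eli:2, Fay:1, Simone:2, Tomas:1.
The largest is 2 (to Eli, Simone, and Chioma), so the eccentricity of Miro is 2.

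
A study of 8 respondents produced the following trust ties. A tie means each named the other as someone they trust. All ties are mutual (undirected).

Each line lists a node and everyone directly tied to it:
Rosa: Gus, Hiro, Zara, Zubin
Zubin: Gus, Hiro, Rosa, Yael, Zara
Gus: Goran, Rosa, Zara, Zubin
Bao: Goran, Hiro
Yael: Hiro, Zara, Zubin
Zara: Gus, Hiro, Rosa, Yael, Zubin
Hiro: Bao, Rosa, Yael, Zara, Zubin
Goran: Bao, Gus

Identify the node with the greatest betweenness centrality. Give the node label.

Hiro

Unnormalized betweenness of each node: Bao:4/3, Goran:1, Gus:11/3, Hiro:14/3, Rosa:1/3, Yael:0, Zara:3/2, Zubin:3/2.
Hiro has the largest value, 14/3, making it the main broker — the node through which the most shortest paths run.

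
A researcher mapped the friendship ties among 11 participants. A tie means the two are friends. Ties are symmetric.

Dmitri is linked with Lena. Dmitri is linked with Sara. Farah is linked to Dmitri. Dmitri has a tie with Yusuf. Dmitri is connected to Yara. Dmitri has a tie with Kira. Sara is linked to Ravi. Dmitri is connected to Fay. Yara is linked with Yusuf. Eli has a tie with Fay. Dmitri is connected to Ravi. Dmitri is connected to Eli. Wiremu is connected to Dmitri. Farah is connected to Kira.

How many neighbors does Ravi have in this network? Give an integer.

Ravi is directly tied to Dmitri and Sara. That is 2 neighbors, so the degree of Ravi is 2.

2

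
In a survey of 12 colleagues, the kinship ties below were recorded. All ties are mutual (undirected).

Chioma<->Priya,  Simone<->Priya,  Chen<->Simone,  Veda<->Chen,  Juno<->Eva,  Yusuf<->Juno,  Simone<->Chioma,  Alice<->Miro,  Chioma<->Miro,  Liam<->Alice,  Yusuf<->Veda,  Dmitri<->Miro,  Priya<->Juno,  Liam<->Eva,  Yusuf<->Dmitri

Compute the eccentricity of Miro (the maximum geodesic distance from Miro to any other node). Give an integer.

3

Distances from Miro: Alice:1, Chen:3, Chioma:1, Dmitri:1, Eva:3, Juno:3, Liam:2, Priya:2, Simone:2, Veda:3, Yusuf:2.
The largest is 3 (to Chen, Juno, Eva, and Veda), so the eccentricity of Miro is 3.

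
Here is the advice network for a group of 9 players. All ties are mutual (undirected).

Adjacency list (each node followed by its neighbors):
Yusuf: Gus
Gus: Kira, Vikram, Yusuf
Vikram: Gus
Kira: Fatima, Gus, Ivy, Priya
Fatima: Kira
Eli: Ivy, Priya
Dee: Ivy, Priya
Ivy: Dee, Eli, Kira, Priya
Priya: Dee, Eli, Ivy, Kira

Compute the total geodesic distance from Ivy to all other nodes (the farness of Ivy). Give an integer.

14

Distances from Ivy: Dee:1, Eli:1, Fatima:2, Gus:2, Kira:1, Priya:1, Vikram:3, Yusuf:3.
Sum = 1 + 1 + 2 + 2 + 1 + 1 + 3 + 3 = 14.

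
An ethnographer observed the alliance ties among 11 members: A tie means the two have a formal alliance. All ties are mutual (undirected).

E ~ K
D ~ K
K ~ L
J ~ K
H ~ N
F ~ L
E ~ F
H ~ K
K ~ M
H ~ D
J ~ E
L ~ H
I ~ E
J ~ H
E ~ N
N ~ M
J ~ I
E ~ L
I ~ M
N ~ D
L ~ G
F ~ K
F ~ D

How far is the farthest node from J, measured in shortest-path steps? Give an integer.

3

Distances from J: D:2, E:1, F:2, G:3, H:1, I:1, K:1, L:2, M:2, N:2.
The largest is 3 (to G), so the eccentricity of J is 3.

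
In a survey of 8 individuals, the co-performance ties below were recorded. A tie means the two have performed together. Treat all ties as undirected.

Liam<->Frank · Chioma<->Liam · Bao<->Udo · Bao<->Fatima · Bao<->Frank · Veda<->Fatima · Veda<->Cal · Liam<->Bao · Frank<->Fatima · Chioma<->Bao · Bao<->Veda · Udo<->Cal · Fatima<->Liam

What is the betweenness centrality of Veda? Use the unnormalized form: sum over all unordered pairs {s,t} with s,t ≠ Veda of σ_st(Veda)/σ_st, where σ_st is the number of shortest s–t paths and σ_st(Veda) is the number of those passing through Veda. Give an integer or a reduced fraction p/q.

10/3

Pairs whose geodesics pass through Veda — Cal–Liam: 2/3; Cal–Chioma: 1/2; Cal–Fatima: 1; Cal–Bao: 1/2; Cal–Frank: 2/3.
All other pairs contribute 0.
Summing the contributions gives betweenness(Veda) = 10/3.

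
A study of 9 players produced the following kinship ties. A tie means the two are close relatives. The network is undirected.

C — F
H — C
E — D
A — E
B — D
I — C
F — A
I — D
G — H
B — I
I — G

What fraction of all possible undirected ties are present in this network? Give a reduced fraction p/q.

There are 11 edges and 9 nodes, so the maximum possible is C(9,2) = 36.
Density = 11/36.

11/36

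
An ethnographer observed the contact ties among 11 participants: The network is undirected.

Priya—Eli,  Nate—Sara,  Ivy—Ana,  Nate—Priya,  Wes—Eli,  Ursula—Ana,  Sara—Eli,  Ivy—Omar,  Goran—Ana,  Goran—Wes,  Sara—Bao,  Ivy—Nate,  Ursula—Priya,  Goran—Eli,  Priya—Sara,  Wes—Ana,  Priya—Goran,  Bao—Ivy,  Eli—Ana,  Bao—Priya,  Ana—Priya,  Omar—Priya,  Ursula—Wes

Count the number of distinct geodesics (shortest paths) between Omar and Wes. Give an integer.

The shortest distance is 3. The length-3 paths are: Omar–Priya–Ursula–Wes; Omar–Priya–Eli–Wes; Omar–Priya–Ana–Wes; Omar–Ivy–Ana–Wes; Omar–Priya–Goran–Wes.
That gives 5 distinct shortest paths.

5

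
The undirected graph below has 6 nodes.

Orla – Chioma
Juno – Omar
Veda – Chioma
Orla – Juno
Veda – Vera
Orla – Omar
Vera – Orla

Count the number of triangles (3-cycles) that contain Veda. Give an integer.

0

Veda's neighbors are Chioma and Vera, but none of them are tied to each other, so no triangle contains Veda.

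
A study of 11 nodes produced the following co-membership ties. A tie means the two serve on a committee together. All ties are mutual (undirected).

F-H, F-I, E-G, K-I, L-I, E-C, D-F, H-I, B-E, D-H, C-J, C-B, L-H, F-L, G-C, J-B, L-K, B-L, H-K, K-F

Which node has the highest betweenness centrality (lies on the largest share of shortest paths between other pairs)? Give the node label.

L

Unnormalized betweenness of each node: B:49/2, C:5, D:0, E:7/2, F:4, G:0, H:4, I:0, J:0, K:0, L:25.
L has the largest value, 25, making it the main broker — the node through which the most shortest paths run.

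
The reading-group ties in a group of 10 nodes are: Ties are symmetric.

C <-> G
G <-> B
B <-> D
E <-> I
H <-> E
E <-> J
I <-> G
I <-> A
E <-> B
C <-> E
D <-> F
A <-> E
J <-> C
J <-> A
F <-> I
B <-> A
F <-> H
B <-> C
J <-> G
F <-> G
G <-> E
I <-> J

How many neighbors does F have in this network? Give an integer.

F is directly tied to D, G, H, and I. That is 4 neighbors, so the degree of F is 4.

4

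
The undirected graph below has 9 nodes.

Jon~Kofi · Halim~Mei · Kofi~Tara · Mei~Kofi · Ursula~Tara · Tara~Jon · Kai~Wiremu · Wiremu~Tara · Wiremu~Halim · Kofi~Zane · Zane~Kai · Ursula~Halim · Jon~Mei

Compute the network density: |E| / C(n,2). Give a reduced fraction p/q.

13/36

There are 13 edges and 9 nodes, so the maximum possible is C(9,2) = 36.
Density = 13/36.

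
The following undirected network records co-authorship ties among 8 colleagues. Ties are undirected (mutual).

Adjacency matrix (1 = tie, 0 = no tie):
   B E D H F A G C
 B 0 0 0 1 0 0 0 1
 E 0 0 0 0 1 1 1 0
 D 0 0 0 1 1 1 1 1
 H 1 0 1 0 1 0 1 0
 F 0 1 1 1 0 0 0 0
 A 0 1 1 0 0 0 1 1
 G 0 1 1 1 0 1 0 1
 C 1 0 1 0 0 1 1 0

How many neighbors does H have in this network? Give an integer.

4

H is directly tied to B, D, F, and G. That is 4 neighbors, so the degree of H is 4.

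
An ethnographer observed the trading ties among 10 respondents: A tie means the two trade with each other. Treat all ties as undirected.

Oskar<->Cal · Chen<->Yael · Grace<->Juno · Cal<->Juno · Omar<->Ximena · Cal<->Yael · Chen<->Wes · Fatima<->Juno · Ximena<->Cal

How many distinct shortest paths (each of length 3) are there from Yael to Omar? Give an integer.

The shortest distance is 3, and the only length-3 path is Yael–Cal–Ximena–Omar. So there is exactly 1 shortest path.

1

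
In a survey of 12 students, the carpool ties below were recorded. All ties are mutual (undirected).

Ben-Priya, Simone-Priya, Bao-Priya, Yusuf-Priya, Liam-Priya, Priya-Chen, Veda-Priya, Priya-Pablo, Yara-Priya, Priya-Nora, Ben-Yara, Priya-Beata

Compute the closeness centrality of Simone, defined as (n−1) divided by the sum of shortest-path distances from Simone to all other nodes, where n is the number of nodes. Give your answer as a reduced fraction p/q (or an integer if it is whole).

Distances from Simone: Bao:2, Beata:2, Ben:2, Chen:2, Liam:2, Nora:2, Pablo:2, Priya:1, Veda:2, Yara:2, Yusuf:2. Sum = 21.
n = 12, so closeness = 11/21.

11/21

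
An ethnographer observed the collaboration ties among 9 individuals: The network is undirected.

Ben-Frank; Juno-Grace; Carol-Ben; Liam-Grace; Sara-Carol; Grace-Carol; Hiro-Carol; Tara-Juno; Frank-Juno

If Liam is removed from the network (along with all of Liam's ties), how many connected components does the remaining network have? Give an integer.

1

Liam's neighbors (Grace) remain reachable from one another through other ties, so the rest of the network stays in one piece.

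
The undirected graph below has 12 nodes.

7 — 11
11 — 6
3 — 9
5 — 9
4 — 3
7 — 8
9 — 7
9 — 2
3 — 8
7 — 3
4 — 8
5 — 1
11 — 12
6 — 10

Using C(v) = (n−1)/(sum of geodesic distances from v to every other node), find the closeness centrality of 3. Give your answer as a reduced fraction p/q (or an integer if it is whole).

Distances from 3: 1:3, 2:2, 4:1, 5:2, 6:3, 7:1, 8:1, 9:1, 10:4, 11:2, 12:3. Sum = 23.
n = 12, so closeness = 11/23.

11/23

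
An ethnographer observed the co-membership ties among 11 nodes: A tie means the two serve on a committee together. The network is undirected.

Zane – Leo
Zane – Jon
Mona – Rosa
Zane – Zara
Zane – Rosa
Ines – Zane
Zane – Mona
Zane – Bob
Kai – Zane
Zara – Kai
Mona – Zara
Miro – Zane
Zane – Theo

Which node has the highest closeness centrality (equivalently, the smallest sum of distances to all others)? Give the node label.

Zane

Farness (sum of distances to all others) for each node — Bob:19, Ines:19, Jon:19, Kai:18, Leo:19, Miro:19, Mona:17, Rosa:18, Theo:19, Zane:10, Zara:17.
The smallest farness is 10, for Zane, so Zane has the highest closeness.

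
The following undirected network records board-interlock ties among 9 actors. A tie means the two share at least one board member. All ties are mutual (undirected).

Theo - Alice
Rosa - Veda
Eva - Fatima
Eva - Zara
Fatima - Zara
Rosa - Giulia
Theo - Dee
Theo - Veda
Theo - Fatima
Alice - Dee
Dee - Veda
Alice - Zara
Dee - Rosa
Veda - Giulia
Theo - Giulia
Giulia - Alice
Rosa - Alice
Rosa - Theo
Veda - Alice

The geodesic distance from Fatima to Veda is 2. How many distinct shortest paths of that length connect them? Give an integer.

1

The shortest distance is 2, and the only length-2 path is Fatima–Theo–Veda. So there is exactly 1 shortest path.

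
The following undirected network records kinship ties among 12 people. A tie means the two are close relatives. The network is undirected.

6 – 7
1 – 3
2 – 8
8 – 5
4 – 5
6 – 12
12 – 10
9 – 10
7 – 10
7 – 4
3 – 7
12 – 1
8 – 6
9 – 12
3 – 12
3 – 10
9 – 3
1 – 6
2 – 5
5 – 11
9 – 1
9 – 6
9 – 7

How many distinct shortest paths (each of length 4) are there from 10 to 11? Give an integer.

The shortest distance is 4, and the only length-4 path is 10–7–4–5–11. So there is exactly 1 shortest path.

1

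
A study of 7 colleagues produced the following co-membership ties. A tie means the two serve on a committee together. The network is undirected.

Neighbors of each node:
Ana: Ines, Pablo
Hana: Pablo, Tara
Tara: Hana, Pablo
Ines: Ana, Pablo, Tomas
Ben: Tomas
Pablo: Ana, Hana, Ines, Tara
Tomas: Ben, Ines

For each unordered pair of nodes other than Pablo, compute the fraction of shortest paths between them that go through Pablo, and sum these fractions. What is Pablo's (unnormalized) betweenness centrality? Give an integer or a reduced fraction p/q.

Pairs whose geodesics pass through Pablo — Ines–Tara: 1; Ines–Hana: 1; Tara–Ana: 1; Tara–Ben: 1; Tara–Tomas: 1; Ana–Hana: 1; Hana–Ben: 1; Hana–Tomas: 1.
All other pairs contribute 0.
Summing the contributions gives betweenness(Pablo) = 8.

8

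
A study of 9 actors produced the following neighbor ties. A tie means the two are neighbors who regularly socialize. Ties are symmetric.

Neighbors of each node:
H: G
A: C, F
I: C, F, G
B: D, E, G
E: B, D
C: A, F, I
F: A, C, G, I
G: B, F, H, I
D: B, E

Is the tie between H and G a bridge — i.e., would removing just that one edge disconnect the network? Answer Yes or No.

Without the H–G edge there is no alternate route between H and G, so the network disconnects. It is a bridge.

Yes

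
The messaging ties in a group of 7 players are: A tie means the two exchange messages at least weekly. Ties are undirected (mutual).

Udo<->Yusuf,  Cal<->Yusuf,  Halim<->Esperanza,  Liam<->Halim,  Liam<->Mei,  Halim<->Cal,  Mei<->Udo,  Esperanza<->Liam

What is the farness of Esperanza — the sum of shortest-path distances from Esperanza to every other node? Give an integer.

Distances from Esperanza: Cal:2, Halim:1, Liam:1, Mei:2, Udo:3, Yusuf:3.
Sum = 2 + 1 + 1 + 2 + 3 + 3 = 12.

12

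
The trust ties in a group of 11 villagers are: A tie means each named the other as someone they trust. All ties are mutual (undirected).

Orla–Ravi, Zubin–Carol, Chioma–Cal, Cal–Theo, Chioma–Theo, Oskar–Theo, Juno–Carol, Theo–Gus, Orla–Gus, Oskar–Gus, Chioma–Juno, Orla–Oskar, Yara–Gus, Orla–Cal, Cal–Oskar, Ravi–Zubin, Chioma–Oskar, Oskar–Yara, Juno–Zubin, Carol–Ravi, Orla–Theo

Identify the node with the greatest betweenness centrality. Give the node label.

Unnormalized betweenness of each node: Cal:11/15, Carol:9/10, Chioma:139/15, Gus:13/6, Juno:91/15, Orla:184/15, Oskar:79/10, Ravi:131/15, Theo:31/15, Yara:0, Zubin:9/10.
Orla has the largest value, 184/15, making it the main broker — the node through which the most shortest paths run.

Orla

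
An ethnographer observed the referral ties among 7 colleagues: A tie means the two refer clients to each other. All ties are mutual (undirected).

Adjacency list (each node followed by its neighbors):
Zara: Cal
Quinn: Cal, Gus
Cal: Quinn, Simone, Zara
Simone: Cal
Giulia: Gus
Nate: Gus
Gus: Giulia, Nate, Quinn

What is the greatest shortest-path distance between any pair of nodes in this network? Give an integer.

Eccentricity of each node (its greatest distance to any other): Cal:3, Giulia:4, Gus:3, Nate:4, Quinn:2, Simone:4, Zara:4.
The maximum eccentricity is 4, realized for instance by the pair Zara–Giulia via Zara – Cal – Quinn – Gus – Giulia. So the diameter is 4.

4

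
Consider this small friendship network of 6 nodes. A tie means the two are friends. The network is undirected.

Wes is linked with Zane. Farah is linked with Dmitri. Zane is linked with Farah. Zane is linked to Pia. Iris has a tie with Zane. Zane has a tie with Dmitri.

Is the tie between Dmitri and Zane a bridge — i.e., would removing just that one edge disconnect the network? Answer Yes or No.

Even without that edge, Dmitri still reaches Zane via Dmitri – Farah – Zane, so the network stays connected. Not a bridge.

No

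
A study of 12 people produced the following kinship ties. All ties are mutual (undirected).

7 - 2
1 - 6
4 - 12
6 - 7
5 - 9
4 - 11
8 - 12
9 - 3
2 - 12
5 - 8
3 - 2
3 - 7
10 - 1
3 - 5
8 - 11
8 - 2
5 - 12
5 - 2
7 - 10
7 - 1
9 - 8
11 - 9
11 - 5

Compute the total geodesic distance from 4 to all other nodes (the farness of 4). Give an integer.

Distances from 4: 1:4, 2:2, 3:3, 5:2, 6:4, 7:3, 8:2, 9:2, 10:4, 11:1, 12:1.
Sum = 4 + 2 + 3 + 2 + 4 + 3 + 2 + 2 + 4 + 1 + 1 = 28.

28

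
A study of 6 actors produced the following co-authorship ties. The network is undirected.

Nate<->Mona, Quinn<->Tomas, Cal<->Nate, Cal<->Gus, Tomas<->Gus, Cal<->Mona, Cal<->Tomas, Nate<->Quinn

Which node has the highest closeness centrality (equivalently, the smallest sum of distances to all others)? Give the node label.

Cal

Farness (sum of distances to all others) for each node — Cal:6, Gus:8, Mona:8, Nate:7, Quinn:8, Tomas:7.
The smallest farness is 6, for Cal, so Cal has the highest closeness.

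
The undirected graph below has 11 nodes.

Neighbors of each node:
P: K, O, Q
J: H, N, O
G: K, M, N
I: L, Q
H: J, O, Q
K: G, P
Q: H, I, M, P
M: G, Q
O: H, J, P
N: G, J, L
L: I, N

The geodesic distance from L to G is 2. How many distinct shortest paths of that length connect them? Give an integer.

The shortest distance is 2, and the only length-2 path is L–N–G. So there is exactly 1 shortest path.

1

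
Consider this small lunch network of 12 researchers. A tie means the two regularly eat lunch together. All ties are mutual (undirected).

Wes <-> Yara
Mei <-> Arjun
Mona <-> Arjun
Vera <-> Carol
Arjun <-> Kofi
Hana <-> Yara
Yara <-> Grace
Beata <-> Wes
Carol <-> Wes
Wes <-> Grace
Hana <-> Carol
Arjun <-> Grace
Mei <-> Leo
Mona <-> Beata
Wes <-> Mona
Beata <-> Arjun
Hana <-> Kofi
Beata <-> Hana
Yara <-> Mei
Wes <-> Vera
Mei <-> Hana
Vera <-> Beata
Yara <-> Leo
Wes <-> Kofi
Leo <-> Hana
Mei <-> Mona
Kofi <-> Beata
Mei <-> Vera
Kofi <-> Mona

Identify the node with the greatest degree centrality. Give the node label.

Degrees — Arjun:5, Beata:6, Carol:3, Grace:3, Hana:6, Kofi:5, Leo:3, Mei:6, Mona:5, Vera:4, Wes:7, Yara:5.
The maximum is 7, attained only by Wes.

Wes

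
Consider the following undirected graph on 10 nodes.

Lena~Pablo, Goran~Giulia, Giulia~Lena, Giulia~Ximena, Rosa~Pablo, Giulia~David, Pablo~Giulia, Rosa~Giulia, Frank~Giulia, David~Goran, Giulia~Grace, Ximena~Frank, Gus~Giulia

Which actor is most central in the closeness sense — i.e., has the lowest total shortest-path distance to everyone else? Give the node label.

Giulia

Farness (sum of distances to all others) for each node — David:16, Frank:16, Giulia:9, Goran:16, Grace:17, Gus:17, Lena:16, Pablo:15, Rosa:16, Ximena:16.
The smallest farness is 9, for Giulia, so Giulia has the highest closeness.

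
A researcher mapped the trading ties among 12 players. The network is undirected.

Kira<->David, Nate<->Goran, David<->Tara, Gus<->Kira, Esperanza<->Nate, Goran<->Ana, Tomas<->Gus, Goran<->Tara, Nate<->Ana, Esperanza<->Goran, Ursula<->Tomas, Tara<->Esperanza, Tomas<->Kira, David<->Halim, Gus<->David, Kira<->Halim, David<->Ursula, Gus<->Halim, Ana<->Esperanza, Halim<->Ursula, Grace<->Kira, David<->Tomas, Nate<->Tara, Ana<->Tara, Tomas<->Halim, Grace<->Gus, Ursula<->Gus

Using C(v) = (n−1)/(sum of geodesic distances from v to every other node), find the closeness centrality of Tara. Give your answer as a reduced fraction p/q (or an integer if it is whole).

11/18

Distances from Tara: Ana:1, David:1, Esperanza:1, Goran:1, Grace:3, Gus:2, Halim:2, Kira:2, Nate:1, Tomas:2, Ursula:2. Sum = 18.
n = 12, so closeness = 11/18.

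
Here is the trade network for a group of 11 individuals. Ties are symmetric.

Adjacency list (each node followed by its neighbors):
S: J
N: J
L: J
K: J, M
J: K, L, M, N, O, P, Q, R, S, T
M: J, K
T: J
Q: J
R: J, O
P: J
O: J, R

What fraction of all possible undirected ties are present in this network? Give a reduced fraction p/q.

12/55

There are 12 edges and 11 nodes, so the maximum possible is C(11,2) = 55.
Density = 12/55.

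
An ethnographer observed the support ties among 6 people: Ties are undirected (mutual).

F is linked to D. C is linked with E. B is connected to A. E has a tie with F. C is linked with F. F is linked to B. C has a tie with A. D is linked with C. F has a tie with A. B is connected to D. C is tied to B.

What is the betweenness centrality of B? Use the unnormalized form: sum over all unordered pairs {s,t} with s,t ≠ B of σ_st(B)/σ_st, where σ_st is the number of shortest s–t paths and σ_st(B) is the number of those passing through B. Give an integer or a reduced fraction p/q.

1/3

Pairs whose geodesics pass through B — A–D: 1/3.
All other pairs contribute 0.
Summing the contributions gives betweenness(B) = 1/3.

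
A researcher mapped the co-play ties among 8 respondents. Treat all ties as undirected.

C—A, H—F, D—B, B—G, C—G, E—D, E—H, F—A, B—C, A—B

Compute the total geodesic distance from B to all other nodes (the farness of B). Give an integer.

11

Distances from B: A:1, C:1, D:1, E:2, F:2, G:1, H:3.
Sum = 1 + 1 + 1 + 2 + 2 + 1 + 3 = 11.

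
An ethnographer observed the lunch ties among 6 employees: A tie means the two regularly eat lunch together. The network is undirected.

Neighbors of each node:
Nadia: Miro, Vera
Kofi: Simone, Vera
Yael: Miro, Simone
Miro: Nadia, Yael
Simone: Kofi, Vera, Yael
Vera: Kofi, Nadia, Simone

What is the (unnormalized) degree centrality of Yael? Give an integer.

2

Yael is directly tied to Miro and Simone. That is 2 neighbors, so the degree of Yael is 2.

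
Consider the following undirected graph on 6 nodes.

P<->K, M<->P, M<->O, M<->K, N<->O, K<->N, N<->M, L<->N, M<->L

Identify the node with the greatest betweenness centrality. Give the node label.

Unnormalized betweenness of each node: K:1/2, L:0, M:4, N:3/2, O:0, P:0.
M has the largest value, 4, making it the main broker — the node through which the most shortest paths run.

M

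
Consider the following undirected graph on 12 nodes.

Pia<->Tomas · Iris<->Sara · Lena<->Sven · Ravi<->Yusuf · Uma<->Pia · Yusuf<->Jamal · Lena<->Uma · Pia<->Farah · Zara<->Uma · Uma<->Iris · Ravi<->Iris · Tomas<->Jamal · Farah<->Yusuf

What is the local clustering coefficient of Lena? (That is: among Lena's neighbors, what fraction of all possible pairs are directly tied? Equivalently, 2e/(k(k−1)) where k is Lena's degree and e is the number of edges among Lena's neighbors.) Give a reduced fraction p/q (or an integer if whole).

Lena's neighbors: Sven and Uma (k = 2).
Possible neighbor pairs: C(2,2) = 1. Edges among them: none → e = 0.
Clustering(Lena) = 0/1.

0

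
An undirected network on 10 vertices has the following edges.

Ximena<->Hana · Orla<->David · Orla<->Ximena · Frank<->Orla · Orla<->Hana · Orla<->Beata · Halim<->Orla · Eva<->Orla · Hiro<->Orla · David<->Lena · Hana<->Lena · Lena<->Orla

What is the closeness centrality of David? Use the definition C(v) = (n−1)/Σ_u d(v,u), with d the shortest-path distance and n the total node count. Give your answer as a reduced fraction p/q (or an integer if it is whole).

9/16

Distances from David: Beata:2, Eva:2, Frank:2, Halim:2, Hana:2, Hiro:2, Lena:1, Orla:1, Ximena:2. Sum = 16.
n = 10, so closeness = 9/16.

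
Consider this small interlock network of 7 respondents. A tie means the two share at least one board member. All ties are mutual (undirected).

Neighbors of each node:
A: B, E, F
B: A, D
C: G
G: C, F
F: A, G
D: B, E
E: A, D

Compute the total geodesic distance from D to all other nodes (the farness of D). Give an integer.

Distances from D: A:2, B:1, C:5, E:1, F:3, G:4.
Sum = 2 + 1 + 5 + 1 + 3 + 4 = 16.

16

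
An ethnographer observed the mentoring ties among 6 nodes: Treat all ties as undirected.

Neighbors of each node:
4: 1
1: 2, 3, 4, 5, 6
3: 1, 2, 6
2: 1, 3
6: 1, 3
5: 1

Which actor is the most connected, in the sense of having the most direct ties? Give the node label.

1

Degrees — 1:5, 2:2, 3:3, 4:1, 5:1, 6:2.
The maximum is 5, attained only by 1.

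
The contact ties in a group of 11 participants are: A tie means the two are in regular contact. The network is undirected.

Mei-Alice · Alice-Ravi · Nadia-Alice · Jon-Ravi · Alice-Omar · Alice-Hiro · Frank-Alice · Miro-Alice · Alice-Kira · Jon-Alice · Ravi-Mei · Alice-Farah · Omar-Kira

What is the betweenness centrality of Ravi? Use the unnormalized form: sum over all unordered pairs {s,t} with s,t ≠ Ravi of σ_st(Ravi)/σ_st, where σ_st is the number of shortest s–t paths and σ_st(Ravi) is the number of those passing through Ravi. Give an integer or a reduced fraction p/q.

Pairs whose geodesics pass through Ravi — Mei–Jon: 1/2.
All other pairs contribute 0.
Summing the contributions gives betweenness(Ravi) = 1/2.

1/2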